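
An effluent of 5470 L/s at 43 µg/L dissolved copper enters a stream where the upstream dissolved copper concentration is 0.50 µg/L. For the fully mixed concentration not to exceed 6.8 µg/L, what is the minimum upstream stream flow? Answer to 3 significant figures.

31400 L/s

Set C_mix = 6.8: (Q·0.5000 + 5470·43.00) / (Q + 5470) = 6.8
→ Q = 5470·(43.00 − 6.8)/(6.8 − 0.5000) = 31430 L/s.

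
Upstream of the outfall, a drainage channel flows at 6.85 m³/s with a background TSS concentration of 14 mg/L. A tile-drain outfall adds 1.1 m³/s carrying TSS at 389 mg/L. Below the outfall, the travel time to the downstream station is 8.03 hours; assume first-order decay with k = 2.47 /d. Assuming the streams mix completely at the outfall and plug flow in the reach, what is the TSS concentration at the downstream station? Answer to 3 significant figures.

28.8 mg/L

Mixed concentration C = ΣQC/ΣQ = (6.850·14.00 + 1.100·389.0) / 7.950 = 523.8/7.950 = 65.89 mg/L.
First-order decay: C = 65.89·exp(−k·t) = 65.89·0.4376 = 28.83 mg/L.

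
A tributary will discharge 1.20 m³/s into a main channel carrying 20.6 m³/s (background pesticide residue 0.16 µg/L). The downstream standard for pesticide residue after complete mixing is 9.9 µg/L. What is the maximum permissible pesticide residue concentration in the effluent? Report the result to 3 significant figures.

At the limit, (Qr·Cr + Qe·Cₑ)/(Qr + Qe) = 9.9:
Cₑ = (21.80·9.9 − 20.60·0.1600) / 1.200 = 177.1 µg/L.

177 µg/L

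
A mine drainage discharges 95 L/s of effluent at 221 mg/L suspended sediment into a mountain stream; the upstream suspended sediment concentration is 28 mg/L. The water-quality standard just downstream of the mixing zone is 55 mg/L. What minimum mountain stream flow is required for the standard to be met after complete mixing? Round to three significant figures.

584 L/s

Set C_mix = 55: (Q·28.00 + 95.00·221.0) / (Q + 95.00) = 55
→ Q = 95.00·(221.0 − 55)/(55 − 28.00) = 584.1 L/s.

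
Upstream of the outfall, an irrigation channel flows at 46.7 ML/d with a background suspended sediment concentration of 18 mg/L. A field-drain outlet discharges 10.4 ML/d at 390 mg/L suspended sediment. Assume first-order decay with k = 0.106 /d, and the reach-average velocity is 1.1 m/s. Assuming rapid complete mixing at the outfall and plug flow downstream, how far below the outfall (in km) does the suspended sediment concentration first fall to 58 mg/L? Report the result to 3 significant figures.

Mass balance: C = (46.70·18.00 + 10.40·390.0) / 57.10 = 4897/57.10 = 85.75 mg/L.
Set 85.75·exp(−k·t) = 58 → t = ln(85.75/58)/k = 318700 s = 88.54 h.
Distance = v·t = 1.1·318700 = 350600 m = 350.6 km.

351 km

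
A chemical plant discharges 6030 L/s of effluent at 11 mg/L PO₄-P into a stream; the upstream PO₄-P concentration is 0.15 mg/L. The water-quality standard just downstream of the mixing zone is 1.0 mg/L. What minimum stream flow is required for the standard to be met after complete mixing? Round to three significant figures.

70900 L/s

Set C_mix = 1.0: (Q·0.1500 + 6030·11.00) / (Q + 6030) = 1.0
→ Q = 6030·(11.00 − 1.0)/(1.0 − 0.1500) = 70940 L/s.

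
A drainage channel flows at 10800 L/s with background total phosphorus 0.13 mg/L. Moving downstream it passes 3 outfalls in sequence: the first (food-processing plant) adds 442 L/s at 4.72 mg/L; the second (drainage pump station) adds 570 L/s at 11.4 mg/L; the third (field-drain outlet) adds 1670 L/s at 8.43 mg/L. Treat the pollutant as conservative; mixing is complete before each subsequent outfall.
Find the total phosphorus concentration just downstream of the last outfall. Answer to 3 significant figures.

1.79 mg/L

Outfall 1: combined Q = 11240 L/s; C = (10800·0.1300 + 442.0·4.720)/11240 = 0.3105 mg/L.
Outfall 2: combined Q = 11810 L/s; C = (11240·0.3105 + 570.0·11.40)/11810 = 0.8456 mg/L.
Outfall 3: combined Q = 13480 L/s; C = (11810·0.8456 + 1670·8.430)/13480 = 1.785 mg/L.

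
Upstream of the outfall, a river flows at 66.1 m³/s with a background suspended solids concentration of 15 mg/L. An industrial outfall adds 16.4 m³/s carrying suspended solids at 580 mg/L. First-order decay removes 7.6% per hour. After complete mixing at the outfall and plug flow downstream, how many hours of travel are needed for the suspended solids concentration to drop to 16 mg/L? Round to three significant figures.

Mixed concentration C = ΣQC/ΣQ = (66.10·15.00 + 16.40·580.0) / 82.50 = 10500/82.50 = 127.3 mg/L.
7.6%/h lost → k = −ln(1 − 0.076) = 0.07904 h⁻¹.
127.3·exp(−k·t) = 16 → t = ln(127.3/16)/k = 94460 s = 26.24 h.

26.2 h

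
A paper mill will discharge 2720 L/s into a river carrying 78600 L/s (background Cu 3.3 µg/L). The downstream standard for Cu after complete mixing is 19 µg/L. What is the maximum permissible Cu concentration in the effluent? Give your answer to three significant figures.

473 µg/L

At the limit, (Qr·Cr + Qe·Cₑ)/(Qr + Qe) = 19:
Cₑ = (81320·19 − 78600·3.300) / 2720 = 472.7 µg/L.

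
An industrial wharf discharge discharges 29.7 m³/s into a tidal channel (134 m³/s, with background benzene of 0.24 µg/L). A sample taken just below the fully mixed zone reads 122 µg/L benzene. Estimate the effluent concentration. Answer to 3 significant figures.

Mass balance: 134.0·0.2400 + 29.70·Cₑ = 163.7·122.0
→ Cₑ = (163.7·122.0 − 134.0·0.2400) / 29.70 = 671.4 µg/L.

671 µg/L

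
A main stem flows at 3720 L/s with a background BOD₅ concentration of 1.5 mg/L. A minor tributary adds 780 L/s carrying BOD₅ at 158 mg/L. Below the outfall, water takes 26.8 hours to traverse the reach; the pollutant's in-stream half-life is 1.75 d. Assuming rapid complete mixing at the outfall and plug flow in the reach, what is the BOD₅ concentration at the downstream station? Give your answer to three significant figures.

18.4 mg/L

Flow-weighted average: C = (3720·1.500 + 780.0·158.0) / 4500 = 128800/4500 = 28.63 mg/L.
Half-life 1.75 d → k = ln 2 / 1.75 = 0.3961 d⁻¹.
Applying C = C₀e^(−kt): 28.63 × 0.6426 = 18.39 mg/L.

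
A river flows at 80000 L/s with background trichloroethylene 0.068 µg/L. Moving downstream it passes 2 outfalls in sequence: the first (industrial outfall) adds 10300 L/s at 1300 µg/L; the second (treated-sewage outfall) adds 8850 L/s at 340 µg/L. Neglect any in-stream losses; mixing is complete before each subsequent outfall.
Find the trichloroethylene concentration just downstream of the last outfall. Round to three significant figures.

Below outfall 1: Q → 90300 L/s, C = (80000·0.06800 + 10300·1300)/90300 = 148.3 µg/L.
Below outfall 2: Q → 99150 L/s, C = (90300·148.3 + 8850·340.0)/99150 = 165.5 µg/L.

165 µg/L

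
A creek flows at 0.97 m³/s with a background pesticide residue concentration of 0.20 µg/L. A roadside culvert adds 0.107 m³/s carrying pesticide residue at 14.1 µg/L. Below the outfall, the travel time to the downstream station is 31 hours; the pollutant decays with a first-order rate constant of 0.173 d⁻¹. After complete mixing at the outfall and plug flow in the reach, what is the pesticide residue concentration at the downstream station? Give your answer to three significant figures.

1.26 µg/L

Mixed concentration C = ΣQC/ΣQ = (0.9700·0.2000 + 0.1070·14.10) / 1.077 = 1.703/1.077 = 1.581 µg/L.
After decay, C = 1.581 × e^(−kt) = 1.581 × 0.7997 = 1.264 µg/L.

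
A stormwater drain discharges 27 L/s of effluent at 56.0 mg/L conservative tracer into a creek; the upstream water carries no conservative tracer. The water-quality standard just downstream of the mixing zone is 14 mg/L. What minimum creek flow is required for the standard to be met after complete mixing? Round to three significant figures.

Set C_mix = 14: (Q·0 + 27.00·56.00) / (Q + 27.00) = 14
→ Q = 27.00·(56.00 − 14)/(14 − 0) = 81.00 L/s.

81.0 L/s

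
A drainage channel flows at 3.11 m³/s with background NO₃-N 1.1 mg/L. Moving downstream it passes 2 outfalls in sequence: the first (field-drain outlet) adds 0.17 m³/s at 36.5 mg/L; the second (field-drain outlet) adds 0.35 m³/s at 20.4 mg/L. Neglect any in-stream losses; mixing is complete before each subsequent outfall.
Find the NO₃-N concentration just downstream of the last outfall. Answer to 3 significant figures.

4.62 mg/L

Outfall 1: combined Q = 3.280 m³/s; C = (3.110·1.100 + 0.1700·36.50)/3.280 = 2.935 mg/L.
Outfall 2: combined Q = 3.630 m³/s; C = (3.280·2.935 + 0.3500·20.40)/3.630 = 4.619 mg/L.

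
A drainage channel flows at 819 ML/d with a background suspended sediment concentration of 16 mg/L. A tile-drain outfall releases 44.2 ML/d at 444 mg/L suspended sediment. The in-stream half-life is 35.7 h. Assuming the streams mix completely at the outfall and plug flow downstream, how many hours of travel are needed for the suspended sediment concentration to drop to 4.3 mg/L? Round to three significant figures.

112 h

Mass balance: C = (819.0·16.00 + 44.20·444.0) / 863.2 = 32730/863.2 = 37.92 mg/L.
Half-life 35.7 h → k = ln 2 / 35.7 = 0.01942 h⁻¹ = 0.4660 d⁻¹.
37.92·exp(−k·t) = 4.3 → t = ln(37.92/4.3)/k = 403600 s = 112.1 h.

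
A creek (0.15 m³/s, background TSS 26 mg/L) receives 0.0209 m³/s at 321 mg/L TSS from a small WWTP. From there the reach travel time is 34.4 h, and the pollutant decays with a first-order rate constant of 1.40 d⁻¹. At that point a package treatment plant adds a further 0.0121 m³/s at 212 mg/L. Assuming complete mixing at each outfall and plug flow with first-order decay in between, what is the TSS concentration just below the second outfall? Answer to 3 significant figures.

After mixing, C = (0.1500·26.00 + 0.02090·321.0) / 0.1709 = 10.61/0.1709 = 62.08 mg/L; combined flow 0.1709 m³/s.
After decay, C = 62.08 × e^(−kt) = 62.08 × 0.1344 = 8.345 mg/L.
At the second outfall, C = (0.1709·8.345 + 0.01210·212.0) / (0.1709 + 0.01210) = 21.81 mg/L.

21.8 mg/L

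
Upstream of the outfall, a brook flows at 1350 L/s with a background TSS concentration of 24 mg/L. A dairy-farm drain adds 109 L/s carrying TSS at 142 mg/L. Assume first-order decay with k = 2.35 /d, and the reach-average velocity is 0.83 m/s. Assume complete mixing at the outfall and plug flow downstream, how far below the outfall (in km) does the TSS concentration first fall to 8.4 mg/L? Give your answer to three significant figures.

Conservation of mass: C = (1350·24.00 + 109.0·142.0) / 1459 = 47880/1459 = 32.82 mg/L.
Set 32.82·exp(−k·t) = 8.4 → t = ln(32.82/8.4)/k = 50100 s = 13.92 h.
Distance = v·t = 0.83·50100 = 41580 m = 41.58 km.

41.6 km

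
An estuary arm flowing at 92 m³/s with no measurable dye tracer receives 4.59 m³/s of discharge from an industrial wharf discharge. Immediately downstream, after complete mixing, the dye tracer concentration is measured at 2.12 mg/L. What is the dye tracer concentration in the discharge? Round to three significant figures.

44.6 mg/L

Mass balance: 92.00·0 + 4.590·Cₑ = 96.59·2.120
→ Cₑ = (96.59·2.120 − 92.00·0) / 4.590 = 44.61 mg/L.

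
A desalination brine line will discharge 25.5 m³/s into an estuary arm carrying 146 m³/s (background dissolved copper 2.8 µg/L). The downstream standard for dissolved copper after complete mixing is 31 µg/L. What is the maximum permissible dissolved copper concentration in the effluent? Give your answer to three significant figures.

At the limit, (Qr·Cr + Qe·Cₑ)/(Qr + Qe) = 31:
Cₑ = (171.5·31 − 146.0·2.800) / 25.50 = 192.5 µg/L.

192 µg/L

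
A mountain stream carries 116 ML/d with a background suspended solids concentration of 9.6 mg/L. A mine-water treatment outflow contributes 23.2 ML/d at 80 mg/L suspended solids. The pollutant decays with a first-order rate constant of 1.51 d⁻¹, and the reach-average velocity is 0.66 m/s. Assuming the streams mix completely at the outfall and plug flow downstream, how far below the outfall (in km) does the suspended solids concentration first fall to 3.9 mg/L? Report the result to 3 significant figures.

64.2 km

Conservation of mass: C = (116.0·9.600 + 23.20·80.00) / 139.2 = 2970/139.2 = 21.33 mg/L.
Set 21.33·exp(−k·t) = 3.9 → t = ln(21.33/3.9)/k = 97230 s = 27.01 h.
Distance = v·t = 0.66·97230 = 64170 m = 64.17 km.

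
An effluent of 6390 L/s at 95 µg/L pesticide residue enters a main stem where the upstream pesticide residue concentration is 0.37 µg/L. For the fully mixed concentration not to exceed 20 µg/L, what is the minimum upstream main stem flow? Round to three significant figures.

24400 L/s

Set C_mix = 20: (Q·0.3700 + 6390·95.00) / (Q + 6390) = 20
→ Q = 6390·(95.00 − 20)/(20 − 0.3700) = 24410 L/s.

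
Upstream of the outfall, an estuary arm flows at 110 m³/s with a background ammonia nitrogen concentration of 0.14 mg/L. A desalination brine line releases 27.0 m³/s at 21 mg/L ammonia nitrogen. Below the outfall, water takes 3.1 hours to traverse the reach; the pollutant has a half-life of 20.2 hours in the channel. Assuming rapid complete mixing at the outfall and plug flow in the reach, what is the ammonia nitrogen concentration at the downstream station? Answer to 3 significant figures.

Conservation of mass: C = (110.0·0.1400 + 27.00·21.00) / 137.0 = 582.4/137.0 = 4.251 mg/L.
Half-life 20.2 h → k = ln 2 / 20.2 = 0.03431 h⁻¹ = 0.8235 d⁻¹.
First-order decay: C = 4.251·exp(−k·t) = 4.251·0.8991 = 3.822 mg/L.

3.82 mg/L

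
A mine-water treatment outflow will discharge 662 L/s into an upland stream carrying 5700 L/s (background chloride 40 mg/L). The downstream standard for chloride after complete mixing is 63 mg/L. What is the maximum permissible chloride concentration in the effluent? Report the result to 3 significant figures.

261 mg/L

At the limit, (Qr·Cr + Qe·Cₑ)/(Qr + Qe) = 63:
Cₑ = (6362·63 − 5700·40.00) / 662.0 = 261.0 mg/L.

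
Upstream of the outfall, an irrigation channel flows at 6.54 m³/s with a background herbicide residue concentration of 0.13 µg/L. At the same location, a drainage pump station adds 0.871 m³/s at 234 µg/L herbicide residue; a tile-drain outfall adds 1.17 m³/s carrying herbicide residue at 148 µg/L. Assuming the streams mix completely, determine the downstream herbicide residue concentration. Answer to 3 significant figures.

Conservation of mass: C = (6.540·0.1300 + 0.8710·234.0 + 1.170·148.0) / 8.581 = 377.8/8.581 = 44.03 µg/L.

44.0 µg/L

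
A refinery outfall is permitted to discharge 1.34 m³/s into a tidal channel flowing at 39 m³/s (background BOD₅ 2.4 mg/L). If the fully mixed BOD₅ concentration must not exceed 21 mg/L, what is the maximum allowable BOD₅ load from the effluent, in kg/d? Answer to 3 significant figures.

65100 kg/d

Mass balance at the limit: 39.00·2.400 + 1.340·Cₑ = 40.34·21 → Cₑ = 562.3 mg/L.
Load = 1.340 m³/s × 562.3 g/m³ × 86 400 s/d = 65110 kg/d.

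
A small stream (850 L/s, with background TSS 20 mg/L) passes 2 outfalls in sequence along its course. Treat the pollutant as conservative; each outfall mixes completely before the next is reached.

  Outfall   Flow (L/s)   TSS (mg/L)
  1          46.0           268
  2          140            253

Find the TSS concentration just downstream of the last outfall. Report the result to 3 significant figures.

62.5 mg/L

After outfall 1: Q = 850.0 + 46.00 = 896.0 L/s; C = (850.0·20.00 + 46.00·268.0)/896.0 = 32.73 mg/L.
After outfall 2: Q = 896.0 + 140.0 = 1036 L/s; C = (896.0·32.73 + 140.0·253.0)/1036 = 62.50 mg/L.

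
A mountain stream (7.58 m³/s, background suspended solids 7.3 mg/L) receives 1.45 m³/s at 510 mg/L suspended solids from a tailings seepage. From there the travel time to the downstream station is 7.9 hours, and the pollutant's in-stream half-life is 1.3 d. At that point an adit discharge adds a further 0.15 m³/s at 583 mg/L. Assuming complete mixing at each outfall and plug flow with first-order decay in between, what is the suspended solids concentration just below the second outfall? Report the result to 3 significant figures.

After mixing, C = (7.580·7.300 + 1.450·510.0) / 9.030 = 794.8/9.030 = 88.02 mg/L; combined flow 9.030 m³/s.
Half-life 1.3 d → k = ln 2 / 1.3 = 0.5332 d⁻¹.
First-order decay: C = 88.02·exp(−k·t) = 88.02·0.8390 = 73.85 mg/L.
Second outfall: C = (9.030·73.85 + 0.1500·583.0)/9.180 = 82.17 mg/L.

82.2 mg/L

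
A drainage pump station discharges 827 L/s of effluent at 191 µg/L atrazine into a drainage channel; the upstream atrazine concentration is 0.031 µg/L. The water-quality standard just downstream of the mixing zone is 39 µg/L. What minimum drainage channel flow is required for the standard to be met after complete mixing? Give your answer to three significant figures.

Set C_mix = 39: (Q·0.03100 + 827.0·191.0) / (Q + 827.0) = 39
→ Q = 827.0·(191.0 − 39)/(39 − 0.03100) = 3226 L/s.

3230 L/s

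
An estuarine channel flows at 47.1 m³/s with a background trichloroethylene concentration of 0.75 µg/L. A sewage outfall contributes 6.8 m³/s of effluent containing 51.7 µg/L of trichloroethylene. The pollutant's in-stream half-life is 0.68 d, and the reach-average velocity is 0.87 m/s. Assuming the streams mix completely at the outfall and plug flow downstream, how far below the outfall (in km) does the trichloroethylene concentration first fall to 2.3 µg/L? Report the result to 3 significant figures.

83.9 km

Mass balance: C = (47.10·0.7500 + 6.800·51.70) / 53.90 = 386.9/53.90 = 7.178 µg/L.
Half-life 0.68 d → k = ln 2 / 0.68 = 1.019 d⁻¹.
Set 7.178·exp(−k·t) = 2.3 → t = ln(7.178/2.3)/k = 96470 s = 26.80 h.
Distance = v·t = 0.87·96470 = 83930 m = 83.93 km.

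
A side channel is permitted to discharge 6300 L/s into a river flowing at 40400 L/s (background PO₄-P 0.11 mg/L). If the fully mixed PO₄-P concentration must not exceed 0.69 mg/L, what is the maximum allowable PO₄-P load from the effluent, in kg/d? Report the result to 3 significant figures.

2400 kg/d

Mass balance at the limit: 40400·0.1100 + 6300·Cₑ = 46700·0.69 → Cₑ = 4.409 mg/L.
6300 L/s = 6.300 m³/s. Load = 6.300 m³/s × 4.409 g/m³ × 86 400 s/d = 2400 kg/d.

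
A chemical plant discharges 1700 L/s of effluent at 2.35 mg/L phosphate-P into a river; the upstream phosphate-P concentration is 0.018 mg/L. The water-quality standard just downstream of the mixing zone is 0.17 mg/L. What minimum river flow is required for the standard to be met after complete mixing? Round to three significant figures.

24400 L/s

Set C_mix = 0.17: (Q·0.01800 + 1700·2.350) / (Q + 1700) = 0.17
→ Q = 1700·(2.350 − 0.17)/(0.17 − 0.01800) = 24380 L/s.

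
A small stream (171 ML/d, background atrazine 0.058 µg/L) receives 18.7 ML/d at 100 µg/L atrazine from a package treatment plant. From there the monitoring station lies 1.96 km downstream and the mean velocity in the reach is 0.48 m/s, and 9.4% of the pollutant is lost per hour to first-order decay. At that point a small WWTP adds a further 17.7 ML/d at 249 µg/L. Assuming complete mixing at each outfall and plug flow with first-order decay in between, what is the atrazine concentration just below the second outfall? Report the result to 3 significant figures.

29.4 µg/L

After mixing, C = (171.0·0.05800 + 18.70·100.0) / 189.7 = 1880/189.7 = 9.910 µg/L; combined flow 189.7 ML/d.
Travel time t = 1.96·1000 / 0.48 = 4083 s = 1.134 h.
9.4%/h lost → k = −ln(1 − 0.094) = 0.09872 h⁻¹.
Applying C = C₀e^(−kt): 9.910 × 0.8941 = 8.860 µg/L.
At the second outfall, C = (189.7·8.860 + 17.70·249.0) / (189.7 + 17.70) = 29.35 µg/L.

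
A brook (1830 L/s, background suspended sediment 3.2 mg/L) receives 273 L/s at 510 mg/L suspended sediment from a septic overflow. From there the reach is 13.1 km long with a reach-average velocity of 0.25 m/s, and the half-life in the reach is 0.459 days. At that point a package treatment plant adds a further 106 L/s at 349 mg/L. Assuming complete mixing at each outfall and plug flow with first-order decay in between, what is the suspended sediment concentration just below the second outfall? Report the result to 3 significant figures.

43.0 mg/L

Mass balance: C = (1830·3.200 + 273.0·510.0) / 2103 = 145100/2103 = 68.99 mg/L; combined flow 2103 L/s.
Travel time t = 13.1·1000 / 0.25 = 52400 s = 14.56 h.
Half-life 0.459 d → k = ln 2 / 0.459 = 1.510 d⁻¹.
After decay, C = 68.99 × e^(−kt) = 68.99 × 0.4002 = 27.61 mg/L.
Second outfall: C = (2103·27.61 + 106.0·349.0)/2209 = 43.03 mg/L.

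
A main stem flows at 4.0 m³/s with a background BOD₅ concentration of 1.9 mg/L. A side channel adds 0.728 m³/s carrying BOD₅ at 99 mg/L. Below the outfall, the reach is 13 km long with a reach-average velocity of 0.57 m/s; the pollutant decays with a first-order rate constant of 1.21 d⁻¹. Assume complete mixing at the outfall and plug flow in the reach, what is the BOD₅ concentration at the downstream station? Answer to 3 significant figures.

12.2 mg/L

Mixed concentration C = ΣQC/ΣQ = (4.000·1.900 + 0.7280·99.00) / 4.728 = 79.67/4.728 = 16.85 mg/L.
Travel time t = 13·1000 / 0.57 = 22810 s = 6.335 h.
First-order decay: C = 16.85·exp(−k·t) = 16.85·0.7266 = 12.24 mg/L.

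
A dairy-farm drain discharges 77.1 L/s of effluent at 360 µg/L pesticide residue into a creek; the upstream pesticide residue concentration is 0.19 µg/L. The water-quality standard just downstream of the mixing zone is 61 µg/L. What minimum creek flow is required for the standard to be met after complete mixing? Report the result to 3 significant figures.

Set C_mix = 61: (Q·0.1900 + 77.10·360.0) / (Q + 77.10) = 61
→ Q = 77.10·(360.0 − 61)/(61 − 0.1900) = 379.1 L/s.

379 L/s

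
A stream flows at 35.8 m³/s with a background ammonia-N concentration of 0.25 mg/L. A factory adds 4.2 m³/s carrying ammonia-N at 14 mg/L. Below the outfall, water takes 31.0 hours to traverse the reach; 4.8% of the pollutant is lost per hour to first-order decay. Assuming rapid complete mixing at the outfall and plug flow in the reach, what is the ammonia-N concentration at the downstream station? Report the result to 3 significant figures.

Conservation of mass: C = (35.80·0.2500 + 4.200·14.00) / 40.00 = 67.75/40.00 = 1.694 mg/L.
4.8%/h lost → k = −ln(1 − 0.048) = 0.04919 h⁻¹.
First-order decay: C = 1.694·exp(−k·t) = 1.694·0.2176 = 0.3686 mg/L.

0.369 mg/L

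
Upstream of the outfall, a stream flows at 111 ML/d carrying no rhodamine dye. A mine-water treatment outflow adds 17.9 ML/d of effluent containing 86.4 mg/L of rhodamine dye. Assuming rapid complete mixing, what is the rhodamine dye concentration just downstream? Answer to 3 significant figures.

Mass balance: C = (111.0·0 + 17.90·86.40) / 128.9 = 1547/128.9 = 12.00 mg/L.

12.0 mg/L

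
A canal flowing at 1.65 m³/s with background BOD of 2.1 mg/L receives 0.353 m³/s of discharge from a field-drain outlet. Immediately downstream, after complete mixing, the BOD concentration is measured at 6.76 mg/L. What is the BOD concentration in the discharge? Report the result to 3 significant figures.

28.5 mg/L

Mass balance: 1.650·2.100 + 0.3530·Cₑ = 2.003·6.760
→ Cₑ = (2.003·6.760 − 1.650·2.100) / 0.3530 = 28.54 mg/L.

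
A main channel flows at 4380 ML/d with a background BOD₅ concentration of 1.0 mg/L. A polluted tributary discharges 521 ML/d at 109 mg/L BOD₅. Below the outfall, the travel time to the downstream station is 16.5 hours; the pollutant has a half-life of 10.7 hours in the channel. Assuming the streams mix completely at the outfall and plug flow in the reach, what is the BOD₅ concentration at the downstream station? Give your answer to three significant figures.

After mixing, C = (4380·1.000 + 521.0·109.0) / 4901 = 61170/4901 = 12.48 mg/L.
Half-life 10.7 h → k = ln 2 / 10.7 = 0.06478 h⁻¹ = 1.555 d⁻¹.
Applying C = C₀e^(−kt): 12.48 × 0.3434 = 4.286 mg/L.

4.29 mg/L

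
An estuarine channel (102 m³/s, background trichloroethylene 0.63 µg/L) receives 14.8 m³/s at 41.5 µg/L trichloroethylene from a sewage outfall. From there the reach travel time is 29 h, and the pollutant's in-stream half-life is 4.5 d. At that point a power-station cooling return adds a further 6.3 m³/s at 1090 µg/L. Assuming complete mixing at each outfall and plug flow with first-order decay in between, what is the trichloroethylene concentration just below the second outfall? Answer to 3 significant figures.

60.4 µg/L

Mass balance: C = (102.0·0.6300 + 14.80·41.50) / 116.8 = 678.5/116.8 = 5.809 µg/L; combined flow 116.8 m³/s.
Half-life 4.5 d → k = ln 2 / 4.5 = 0.1540 d⁻¹.
After decay, C = 5.809 × e^(−kt) = 5.809 × 0.8302 = 4.822 µg/L.
At the second outfall, C = (116.8·4.822 + 6.300·1090) / (116.8 + 6.300) = 60.36 µg/L.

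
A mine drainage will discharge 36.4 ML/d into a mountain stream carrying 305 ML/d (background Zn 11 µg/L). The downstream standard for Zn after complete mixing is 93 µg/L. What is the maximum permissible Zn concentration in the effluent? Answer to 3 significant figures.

780 µg/L

At the limit, (Qr·Cr + Qe·Cₑ)/(Qr + Qe) = 93:
Cₑ = (341.4·93 − 305.0·11.00) / 36.40 = 780.1 µg/L.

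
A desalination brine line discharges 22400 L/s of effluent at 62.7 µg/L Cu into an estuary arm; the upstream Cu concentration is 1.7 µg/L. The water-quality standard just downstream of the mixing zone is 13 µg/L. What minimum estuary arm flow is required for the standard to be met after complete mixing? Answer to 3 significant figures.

Set C_mix = 13: (Q·1.700 + 22400·62.70) / (Q + 22400) = 13
→ Q = 22400·(62.70 − 13)/(13 − 1.700) = 98520 L/s.

98500 L/s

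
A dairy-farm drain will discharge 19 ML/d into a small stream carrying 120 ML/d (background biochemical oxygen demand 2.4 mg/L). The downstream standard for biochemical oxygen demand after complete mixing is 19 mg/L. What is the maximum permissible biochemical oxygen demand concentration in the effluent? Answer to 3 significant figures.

At the limit, (Qr·Cr + Qe·Cₑ)/(Qr + Qe) = 19:
Cₑ = (139.0·19 − 120.0·2.400) / 19.00 = 123.8 mg/L.

124 mg/L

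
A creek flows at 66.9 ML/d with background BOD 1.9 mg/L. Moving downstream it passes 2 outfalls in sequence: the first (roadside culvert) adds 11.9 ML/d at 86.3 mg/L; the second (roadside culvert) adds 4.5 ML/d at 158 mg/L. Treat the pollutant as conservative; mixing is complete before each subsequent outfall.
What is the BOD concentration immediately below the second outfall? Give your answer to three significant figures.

After outfall 1: Q = 66.90 + 11.90 = 78.80 ML/d; C = (66.90·1.900 + 11.90·86.30)/78.80 = 14.65 mg/L.
After outfall 2: Q = 78.80 + 4.500 = 83.30 ML/d; C = (78.80·14.65 + 4.500·158.0)/83.30 = 22.39 mg/L.

22.4 mg/L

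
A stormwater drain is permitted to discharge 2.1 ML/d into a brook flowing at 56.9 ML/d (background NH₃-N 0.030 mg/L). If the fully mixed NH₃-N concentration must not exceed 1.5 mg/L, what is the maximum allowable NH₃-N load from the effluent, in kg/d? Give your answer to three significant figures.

86.8 kg/d

Mass balance at the limit: 56.90·0.03000 + 2.100·Cₑ = 59.00·1.5 → Cₑ = 41.33 mg/L.
2.100 ML/d = 0.02431 m³/s. Load = 0.02431 m³/s × 41.33 g/m³ × 86 400 s/d = 86.79 kg/d.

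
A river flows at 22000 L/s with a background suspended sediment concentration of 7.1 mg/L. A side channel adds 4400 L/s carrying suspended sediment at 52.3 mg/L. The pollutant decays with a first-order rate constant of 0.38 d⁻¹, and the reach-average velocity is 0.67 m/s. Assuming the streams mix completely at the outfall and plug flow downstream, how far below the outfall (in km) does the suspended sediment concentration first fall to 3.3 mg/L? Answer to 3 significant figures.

227 km

Flow-weighted average: C = (22000·7.100 + 4400·52.30) / 26400 = 386300/26400 = 14.63 mg/L.
Set 14.63·exp(−k·t) = 3.3 → t = ln(14.63/3.3)/k = 338600 s = 94.07 h.
Distance = v·t = 0.67·338600 = 226900 m = 226.9 km.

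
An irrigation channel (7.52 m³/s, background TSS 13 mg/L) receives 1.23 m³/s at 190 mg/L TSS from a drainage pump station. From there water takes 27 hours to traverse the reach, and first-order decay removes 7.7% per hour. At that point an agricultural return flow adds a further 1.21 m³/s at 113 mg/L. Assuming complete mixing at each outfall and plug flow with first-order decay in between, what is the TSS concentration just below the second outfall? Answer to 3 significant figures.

Conservation of mass: C = (7.520·13.00 + 1.230·190.0) / 8.750 = 331.5/8.750 = 37.88 mg/L; combined flow 8.750 m³/s.
7.7%/h lost → k = −ln(1 − 0.077) = 0.08013 h⁻¹.
Decay over the reach: 37.88·exp(−kt) = 37.88·0.1149 = 4.354 mg/L.
At the second outfall, C = (8.750·4.354 + 1.210·113.0) / (8.750 + 1.210) = 17.55 mg/L.

17.6 mg/L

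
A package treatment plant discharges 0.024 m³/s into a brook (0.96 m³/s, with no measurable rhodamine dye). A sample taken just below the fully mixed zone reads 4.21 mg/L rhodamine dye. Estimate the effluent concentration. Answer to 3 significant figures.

173 mg/L

Mass balance: 0.9600·0 + 0.02400·Cₑ = 0.9840·4.210
→ Cₑ = (0.9840·4.210 − 0.9600·0) / 0.02400 = 172.6 mg/L.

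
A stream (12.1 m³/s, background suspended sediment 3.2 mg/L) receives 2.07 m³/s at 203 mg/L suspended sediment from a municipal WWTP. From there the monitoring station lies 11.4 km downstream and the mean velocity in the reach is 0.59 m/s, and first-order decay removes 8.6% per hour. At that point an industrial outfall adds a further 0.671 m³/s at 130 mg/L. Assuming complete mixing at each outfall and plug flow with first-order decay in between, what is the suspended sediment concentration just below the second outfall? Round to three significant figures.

25.0 mg/L

Mass balance: C = (12.10·3.200 + 2.070·203.0) / 14.17 = 458.9/14.17 = 32.39 mg/L; combined flow 14.17 m³/s.
Travel time t = 11.4·1000 / 0.59 = 19320 s = 5.367 h.
8.6%/h lost → k = −ln(1 − 0.086) = 0.08992 h⁻¹.
Decay over the reach: 32.39·exp(−kt) = 32.39·0.6171 = 19.99 mg/L.
At the second outfall, C = (14.17·19.99 + 0.6710·130.0) / (14.17 + 0.6710) = 24.96 mg/L.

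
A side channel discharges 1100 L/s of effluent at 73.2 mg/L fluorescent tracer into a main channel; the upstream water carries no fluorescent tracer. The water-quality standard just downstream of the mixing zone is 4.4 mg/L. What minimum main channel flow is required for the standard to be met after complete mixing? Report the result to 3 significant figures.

17200 L/s

Set C_mix = 4.4: (Q·0 + 1100·73.20) / (Q + 1100) = 4.4
→ Q = 1100·(73.20 − 4.4)/(4.4 − 0) = 17200 L/s.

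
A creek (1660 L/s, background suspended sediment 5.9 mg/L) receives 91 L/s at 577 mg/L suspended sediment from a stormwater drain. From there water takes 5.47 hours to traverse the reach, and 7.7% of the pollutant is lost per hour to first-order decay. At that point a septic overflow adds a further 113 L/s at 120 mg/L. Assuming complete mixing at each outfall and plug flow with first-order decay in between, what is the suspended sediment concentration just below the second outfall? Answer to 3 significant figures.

Mass balance: C = (1660·5.900 + 91.00·577.0) / 1751 = 62300/1751 = 35.58 mg/L; combined flow 1751 L/s.
7.7%/h lost → k = −ln(1 − 0.077) = 0.08013 h⁻¹.
First-order decay: C = 35.58·exp(−k·t) = 35.58·0.6451 = 22.95 mg/L.
At the second outfall, C = (1751·22.95 + 113.0·120.0) / (1751 + 113.0) = 28.84 mg/L.

28.8 mg/L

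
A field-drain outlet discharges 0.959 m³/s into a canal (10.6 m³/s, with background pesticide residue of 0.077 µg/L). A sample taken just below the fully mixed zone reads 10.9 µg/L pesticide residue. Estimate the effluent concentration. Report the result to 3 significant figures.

Mass balance: 10.60·0.07700 + 0.9590·Cₑ = 11.56·10.90
→ Cₑ = (11.56·10.90 − 10.60·0.07700) / 0.9590 = 130.5 µg/L.

131 µg/L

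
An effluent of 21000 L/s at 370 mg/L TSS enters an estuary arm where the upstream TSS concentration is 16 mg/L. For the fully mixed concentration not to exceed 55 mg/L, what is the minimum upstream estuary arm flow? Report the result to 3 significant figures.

170000 L/s

Set C_mix = 55: (Q·16.00 + 21000·370.0) / (Q + 21000) = 55
→ Q = 21000·(370.0 − 55)/(55 − 16.00) = 169600 L/s.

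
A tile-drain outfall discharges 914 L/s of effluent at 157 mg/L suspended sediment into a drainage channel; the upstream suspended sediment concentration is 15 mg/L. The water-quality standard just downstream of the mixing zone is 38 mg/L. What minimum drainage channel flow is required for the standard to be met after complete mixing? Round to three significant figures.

Set C_mix = 38: (Q·15.00 + 914.0·157.0) / (Q + 914.0) = 38
→ Q = 914.0·(157.0 − 38)/(38 − 15.00) = 4729 L/s.

4730 L/s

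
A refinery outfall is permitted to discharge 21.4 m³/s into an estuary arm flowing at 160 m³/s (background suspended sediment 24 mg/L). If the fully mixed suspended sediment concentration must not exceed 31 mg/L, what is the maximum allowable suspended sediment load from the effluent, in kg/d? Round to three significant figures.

Mass balance at the limit: 160.0·24.00 + 21.40·Cₑ = 181.4·31 → Cₑ = 83.34 mg/L.
Load = 21.40 m³/s × 83.34 g/m³ × 86 400 s/d = 154100 kg/d.

154000 kg/d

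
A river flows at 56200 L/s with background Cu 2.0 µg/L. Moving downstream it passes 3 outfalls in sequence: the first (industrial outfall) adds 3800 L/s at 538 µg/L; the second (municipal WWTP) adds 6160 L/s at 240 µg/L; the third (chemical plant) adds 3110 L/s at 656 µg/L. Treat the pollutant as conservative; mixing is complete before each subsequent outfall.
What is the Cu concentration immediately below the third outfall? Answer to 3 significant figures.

81.9 µg/L

Outfall 1: combined Q = 60000 L/s; C = (56200·2.000 + 3800·538.0)/60000 = 35.95 µg/L.
Outfall 2: combined Q = 66160 L/s; C = (60000·35.95 + 6160·240.0)/66160 = 54.95 µg/L.
Outfall 3: combined Q = 69270 L/s; C = (66160·54.95 + 3110·656.0)/69270 = 81.93 µg/L.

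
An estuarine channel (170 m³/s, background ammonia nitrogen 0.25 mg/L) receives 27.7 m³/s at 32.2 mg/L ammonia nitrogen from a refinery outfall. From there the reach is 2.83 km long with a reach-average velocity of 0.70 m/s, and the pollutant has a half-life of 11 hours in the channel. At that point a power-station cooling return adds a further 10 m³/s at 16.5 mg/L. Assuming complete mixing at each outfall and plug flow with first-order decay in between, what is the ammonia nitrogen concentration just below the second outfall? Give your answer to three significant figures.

After mixing, C = (170.0·0.2500 + 27.70·32.20) / 197.7 = 934.4/197.7 = 4.727 mg/L; combined flow 197.7 m³/s.
Travel time t = 2.83·1000 / 0.70 = 4043 s = 1.123 h.
Half-life 11 h → k = ln 2 / 11 = 0.06301 h⁻¹ = 1.512 d⁻¹.
Applying C = C₀e^(−kt): 4.727 × 0.9317 = 4.404 mg/L.
Second outfall: C = (197.7·4.404 + 10.00·16.50)/207.7 = 4.986 mg/L.

4.99 mg/L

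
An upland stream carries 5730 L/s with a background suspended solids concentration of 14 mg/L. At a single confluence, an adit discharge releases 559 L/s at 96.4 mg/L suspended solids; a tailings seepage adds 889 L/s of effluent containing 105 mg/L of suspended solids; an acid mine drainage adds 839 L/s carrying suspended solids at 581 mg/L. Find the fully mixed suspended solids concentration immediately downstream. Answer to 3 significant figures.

89.2 mg/L

Mixed concentration C = ΣQC/ΣQ = (5730·14.00 + 559.0·96.40 + 889.0·105.0 + 839.0·581.0) / 8017 = 714900/8017 = 89.17 mg/L.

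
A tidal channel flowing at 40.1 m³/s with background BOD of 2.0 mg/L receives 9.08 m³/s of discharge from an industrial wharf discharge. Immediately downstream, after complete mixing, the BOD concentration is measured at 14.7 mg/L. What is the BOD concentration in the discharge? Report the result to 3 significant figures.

70.8 mg/L

Mass balance: 40.10·2.000 + 9.080·Cₑ = 49.18·14.70
→ Cₑ = (49.18·14.70 − 40.10·2.000) / 9.080 = 70.79 mg/L.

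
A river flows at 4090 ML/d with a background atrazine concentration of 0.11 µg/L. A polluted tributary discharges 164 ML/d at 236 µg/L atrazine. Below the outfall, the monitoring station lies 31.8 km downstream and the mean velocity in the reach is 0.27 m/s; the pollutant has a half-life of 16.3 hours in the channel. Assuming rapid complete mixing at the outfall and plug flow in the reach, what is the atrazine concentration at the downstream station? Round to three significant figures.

Mass balance: C = (4090·0.1100 + 164.0·236.0) / 4254 = 39150/4254 = 9.204 µg/L.
Travel time t = 31.8·1000 / 0.27 = 117800 s = 32.72 h.
Half-life 16.3 h → k = ln 2 / 16.3 = 0.04252 h⁻¹ = 1.021 d⁻¹.
Decay over the reach: 9.204·exp(−kt) = 9.204·0.2488 = 2.290 µg/L.

2.29 µg/L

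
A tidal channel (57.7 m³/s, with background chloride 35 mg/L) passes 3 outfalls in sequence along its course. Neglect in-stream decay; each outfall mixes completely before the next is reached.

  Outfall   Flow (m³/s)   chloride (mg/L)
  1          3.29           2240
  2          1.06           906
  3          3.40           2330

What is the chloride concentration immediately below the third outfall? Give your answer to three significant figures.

279 mg/L

Outfall 1: combined Q = 60.99 m³/s; C = (57.70·35.00 + 3.290·2240)/60.99 = 153.9 mg/L.
Outfall 2: combined Q = 62.05 m³/s; C = (60.99·153.9 + 1.060·906.0)/62.05 = 166.8 mg/L.
Outfall 3: combined Q = 65.45 m³/s; C = (62.05·166.8 + 3.400·2330)/65.45 = 279.2 mg/L.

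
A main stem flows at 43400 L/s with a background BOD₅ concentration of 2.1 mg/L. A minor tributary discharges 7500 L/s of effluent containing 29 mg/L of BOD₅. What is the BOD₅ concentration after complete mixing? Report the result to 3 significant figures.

6.06 mg/L

Conservation of mass: C = (43400·2.100 + 7500·29.00) / 50900 = 308600/50900 = 6.064 mg/L.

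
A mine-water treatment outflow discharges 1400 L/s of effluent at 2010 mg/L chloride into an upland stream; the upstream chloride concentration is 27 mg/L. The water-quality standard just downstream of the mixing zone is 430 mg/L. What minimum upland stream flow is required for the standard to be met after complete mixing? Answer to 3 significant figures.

Set C_mix = 430: (Q·27.00 + 1400·2010) / (Q + 1400) = 430
→ Q = 1400·(2010 − 430)/(430 − 27.00) = 5489 L/s.

5490 L/s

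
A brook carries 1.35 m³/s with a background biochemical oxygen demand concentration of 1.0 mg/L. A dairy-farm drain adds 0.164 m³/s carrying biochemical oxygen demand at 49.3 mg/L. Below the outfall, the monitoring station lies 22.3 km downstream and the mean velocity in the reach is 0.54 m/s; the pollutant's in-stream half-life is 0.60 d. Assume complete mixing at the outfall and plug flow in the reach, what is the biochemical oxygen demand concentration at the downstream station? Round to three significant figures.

Conservation of mass: C = (1.350·1.000 + 0.1640·49.30) / 1.514 = 9.435/1.514 = 6.232 mg/L.
Travel time t = 22.3·1000 / 0.54 = 41300 s = 11.47 h.
Half-life 0.60 d → k = ln 2 / 0.60 = 1.155 d⁻¹.
After decay, C = 6.232 × e^(−kt) = 6.232 × 0.5757 = 3.588 mg/L.

3.59 mg/L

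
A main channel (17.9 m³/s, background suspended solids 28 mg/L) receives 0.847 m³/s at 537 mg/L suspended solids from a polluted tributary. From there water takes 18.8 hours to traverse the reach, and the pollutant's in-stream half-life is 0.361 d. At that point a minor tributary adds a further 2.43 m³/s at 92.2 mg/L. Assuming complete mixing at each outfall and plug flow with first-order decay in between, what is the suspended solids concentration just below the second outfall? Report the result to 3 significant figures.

Mixed concentration C = ΣQC/ΣQ = (17.90·28.00 + 0.8470·537.0) / 18.75 = 956.0/18.75 = 51.00 mg/L; combined flow 18.75 m³/s.
Half-life 0.361 d → k = ln 2 / 0.361 = 1.920 d⁻¹.
Decay over the reach: 51.00·exp(−kt) = 51.00·0.2222 = 11.33 mg/L.
At the second outfall, C = (18.75·11.33 + 2.430·92.20) / (18.75 + 2.430) = 20.61 mg/L.

20.6 mg/L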